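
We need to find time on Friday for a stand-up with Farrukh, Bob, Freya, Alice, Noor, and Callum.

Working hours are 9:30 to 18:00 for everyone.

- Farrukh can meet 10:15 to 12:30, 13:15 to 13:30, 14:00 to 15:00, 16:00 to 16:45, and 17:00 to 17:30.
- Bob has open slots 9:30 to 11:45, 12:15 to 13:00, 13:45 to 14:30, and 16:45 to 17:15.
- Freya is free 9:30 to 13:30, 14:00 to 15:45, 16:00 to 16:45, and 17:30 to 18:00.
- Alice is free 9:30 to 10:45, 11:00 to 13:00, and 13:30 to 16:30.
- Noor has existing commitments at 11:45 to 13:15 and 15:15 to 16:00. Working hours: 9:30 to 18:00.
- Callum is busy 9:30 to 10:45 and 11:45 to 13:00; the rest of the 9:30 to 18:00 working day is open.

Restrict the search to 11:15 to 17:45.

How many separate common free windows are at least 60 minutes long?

0

Noor free within 09:30–18:00: 09:30–11:45, 13:15–15:15, 16:00–18:00.
Callum free within 09:30–18:00: 10:45–11:45, 13:00–18:00.
Farrukh ∩ Bob: 10:15–11:45, 12:15–12:30, 14:00–14:30, 17:00–17:15.
Farrukh ∩ Bob ∩ Freya: 10:15–11:45, 12:15–12:30, 14:00–14:30.
Farrukh ∩ Bob ∩ Freya ∩ Alice: 10:15–10:45, 11:00–11:45, 12:15–12:30, 14:00–14:30.
Farrukh ∩ Bob ∩ Freya ∩ Alice ∩ Noor: 10:15–10:45, 11:00–11:45, 14:00–14:30.
Farrukh ∩ Bob ∩ Freya ∩ Alice ∩ Noor ∩ Callum: 11:00–11:45, 14:00–14:30.
Restricted to 11:15–17:45: 11:15–11:45, 14:00–14:30.
Windows ≥ 60 min: (none).
That's 0 windows.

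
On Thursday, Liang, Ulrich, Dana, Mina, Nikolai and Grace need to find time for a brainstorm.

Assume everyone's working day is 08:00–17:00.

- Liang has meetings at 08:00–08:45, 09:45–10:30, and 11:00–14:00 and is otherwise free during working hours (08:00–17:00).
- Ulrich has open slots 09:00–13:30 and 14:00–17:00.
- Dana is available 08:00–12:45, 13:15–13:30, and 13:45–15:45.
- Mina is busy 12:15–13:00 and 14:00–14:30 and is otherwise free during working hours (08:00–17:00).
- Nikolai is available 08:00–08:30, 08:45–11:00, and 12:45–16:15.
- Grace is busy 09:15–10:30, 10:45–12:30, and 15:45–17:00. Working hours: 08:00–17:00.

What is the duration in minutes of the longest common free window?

75 minutes

Liang free within 08:00–17:00: 08:45–09:45, 10:30–11:00, 14:00–17:00.
Mina free within 08:00–17:00: 08:00–12:15, 13:00–14:00, 14:30–17:00.
Grace free within 08:00–17:00: 08:00–09:15, 10:30–10:45, 12:30–15:45.
Liang ∩ Ulrich: 09:00–09:45, 10:30–11:00, 14:00–17:00.
Liang ∩ Ulrich ∩ Dana: 09:00–09:45, 10:30–11:00, 14:00–15:45.
Liang ∩ Ulrich ∩ Dana ∩ Mina: 09:00–09:45, 10:30–11:00, 14:30–15:45.
Liang ∩ Ulrich ∩ Dana ∩ Mina ∩ Nikolai: 09:00–09:45, 10:30–11:00, 14:30–15:45.
Liang ∩ Ulrich ∩ Dana ∩ Mina ∩ Nikolai ∩ Grace: 09:00–09:15, 10:30–10:45, 14:30–15:45.
Common window lengths: 15, 15, 75 min; longest is 75.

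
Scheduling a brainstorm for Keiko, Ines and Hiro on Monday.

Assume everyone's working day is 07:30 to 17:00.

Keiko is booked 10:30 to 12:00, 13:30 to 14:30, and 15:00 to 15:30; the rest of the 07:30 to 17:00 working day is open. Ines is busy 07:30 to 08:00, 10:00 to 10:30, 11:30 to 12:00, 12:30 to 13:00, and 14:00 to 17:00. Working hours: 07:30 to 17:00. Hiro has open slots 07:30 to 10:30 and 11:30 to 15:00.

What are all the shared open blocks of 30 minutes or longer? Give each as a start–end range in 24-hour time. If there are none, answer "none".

Keiko free within 07:30–17:00: 07:30–10:30, 12:00–13:30, 14:30–15:00, 15:30–17:00.
Ines free within 07:30–17:00: 08:00–10:00, 10:30–11:30, 12:00–12:30, 13:00–14:00.
Keiko ∩ Ines: 08:00–10:00, 12:00–12:30, 13:00–13:30.
Keiko ∩ Ines ∩ Hiro: 08:00–10:00, 12:00–12:30, 13:00–13:30.
Windows ≥ 30 min: 08:00–10:00, 12:00–12:30, 13:00–13:30.

08:00–10:00, 12:00–12:30, 13:00–13:30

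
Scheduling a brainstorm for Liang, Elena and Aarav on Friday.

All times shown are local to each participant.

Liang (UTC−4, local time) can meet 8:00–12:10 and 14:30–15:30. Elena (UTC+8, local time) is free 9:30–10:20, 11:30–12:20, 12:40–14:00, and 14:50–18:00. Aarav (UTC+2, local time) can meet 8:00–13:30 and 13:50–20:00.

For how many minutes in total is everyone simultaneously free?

Liang → UTC: 12:00–16:10, 18:30–19:30.
Elena → UTC: 01:30–02:20, 03:30–04:20, 04:40–06:00, 06:50–10:00.
Aarav → UTC: 06:00–11:30, 11:50–18:00.
Liang ∩ Elena: (none).
Liang ∩ Elena ∩ Aarav: (none).
Total common minutes: 0.

0 minutes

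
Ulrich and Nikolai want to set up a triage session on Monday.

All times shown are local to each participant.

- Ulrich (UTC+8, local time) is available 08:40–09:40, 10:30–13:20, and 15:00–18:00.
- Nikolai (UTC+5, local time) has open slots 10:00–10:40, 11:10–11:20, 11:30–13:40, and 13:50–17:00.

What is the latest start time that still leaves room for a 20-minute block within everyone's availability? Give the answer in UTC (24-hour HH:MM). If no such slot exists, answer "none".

09:40

Ulrich → UTC: 00:40–01:40, 02:30–05:20, 07:00–10:00.
Nikolai → UTC: 05:00–05:40, 06:10–06:20, 06:30–08:40, 08:50–12:00.
Ulrich ∩ Nikolai: 05:00–05:20, 07:00–08:40, 08:50–10:00.
Windows ≥ 20 min: 05:00–05:20, 07:00–08:40, 08:50–10:00.
Latest start in the last window 08:50–10:00 is 10:00 − 20 min = 09:40.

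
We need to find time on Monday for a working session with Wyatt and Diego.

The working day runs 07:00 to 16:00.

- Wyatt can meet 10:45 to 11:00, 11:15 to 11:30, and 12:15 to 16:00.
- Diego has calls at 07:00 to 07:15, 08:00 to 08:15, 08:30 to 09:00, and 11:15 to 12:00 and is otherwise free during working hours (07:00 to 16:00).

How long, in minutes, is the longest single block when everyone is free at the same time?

Diego free within 07:00–16:00: 07:15–08:00, 08:15–08:30, 09:00–11:15, 12:00–16:00.
Wyatt ∩ Diego: 10:45–11:00, 12:15–16:00.
Common window lengths: 15, 225 min; longest is 225.

225 minutes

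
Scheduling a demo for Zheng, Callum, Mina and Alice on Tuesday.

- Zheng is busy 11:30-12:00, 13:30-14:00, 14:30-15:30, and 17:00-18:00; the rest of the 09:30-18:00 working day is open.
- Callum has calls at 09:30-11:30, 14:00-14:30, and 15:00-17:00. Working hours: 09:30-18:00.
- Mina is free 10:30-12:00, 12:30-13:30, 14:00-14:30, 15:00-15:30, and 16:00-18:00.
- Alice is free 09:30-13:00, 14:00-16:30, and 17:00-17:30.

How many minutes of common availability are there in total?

Zheng free within 09:30–18:00: 09:30–11:30, 12:00–13:30, 14:00–14:30, 15:30–17:00.
Callum free within 09:30–18:00: 11:30–14:00, 14:30–15:00, 17:00–18:00.
Zheng ∩ Callum: 12:00–13:30.
Zheng ∩ Callum ∩ Mina: 12:30–13:30.
Zheng ∩ Callum ∩ Mina ∩ Alice: 12:30–13:00.
Total common minutes: 30.

30 minutes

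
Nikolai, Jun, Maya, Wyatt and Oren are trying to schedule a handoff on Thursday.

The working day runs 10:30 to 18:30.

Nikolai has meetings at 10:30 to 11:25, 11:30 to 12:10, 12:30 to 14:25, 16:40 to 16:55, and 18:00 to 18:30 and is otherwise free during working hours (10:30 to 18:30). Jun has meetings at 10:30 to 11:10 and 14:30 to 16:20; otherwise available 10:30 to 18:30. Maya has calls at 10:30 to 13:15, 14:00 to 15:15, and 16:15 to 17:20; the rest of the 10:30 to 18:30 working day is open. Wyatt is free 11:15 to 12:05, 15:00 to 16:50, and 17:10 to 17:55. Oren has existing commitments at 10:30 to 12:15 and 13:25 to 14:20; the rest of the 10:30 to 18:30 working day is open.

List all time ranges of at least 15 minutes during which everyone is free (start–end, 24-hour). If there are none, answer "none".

17:20–17:55

Nikolai free within 10:30–18:30: 11:25–11:30, 12:10–12:30, 14:25–16:40, 16:55–18:00.
Jun free within 10:30–18:30: 11:10–14:30, 16:20–18:30.
Maya free within 10:30–18:30: 13:15–14:00, 15:15–16:15, 17:20–18:30.
Oren free within 10:30–18:30: 12:15–13:25, 14:20–18:30.
Nikolai ∩ Jun: 11:25–11:30, 12:10–12:30, 14:25–14:30, 16:20–16:40, 16:55–18:00.
Nikolai ∩ Jun ∩ Maya: 17:20–18:00.
Nikolai ∩ Jun ∩ Maya ∩ Wyatt: 17:20–17:55.
Nikolai ∩ Jun ∩ Maya ∩ Wyatt ∩ Oren: 17:20–17:55.
Windows ≥ 15 min: 17:20–17:55.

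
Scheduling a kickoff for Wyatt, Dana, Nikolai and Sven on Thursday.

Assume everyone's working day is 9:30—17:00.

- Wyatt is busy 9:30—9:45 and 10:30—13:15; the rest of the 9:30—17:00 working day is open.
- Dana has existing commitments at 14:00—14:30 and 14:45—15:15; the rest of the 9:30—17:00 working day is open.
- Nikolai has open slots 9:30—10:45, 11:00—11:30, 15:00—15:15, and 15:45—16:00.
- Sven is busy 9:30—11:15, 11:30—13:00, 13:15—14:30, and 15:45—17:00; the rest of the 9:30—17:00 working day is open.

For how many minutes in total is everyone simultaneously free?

0 minutes

Wyatt free within 09:30–17:00: 09:45–10:30, 13:15–17:00.
Dana free within 09:30–17:00: 09:30–14:00, 14:30–14:45, 15:15–17:00.
Sven free within 09:30–17:00: 11:15–11:30, 13:00–13:15, 14:30–15:45.
Wyatt ∩ Dana: 09:45–10:30, 13:15–14:00, 14:30–14:45, 15:15–17:00.
Wyatt ∩ Dana ∩ Nikolai: 09:45–10:30, 15:45–16:00.
Wyatt ∩ Dana ∩ Nikolai ∩ Sven: (none).
Total common minutes: 0.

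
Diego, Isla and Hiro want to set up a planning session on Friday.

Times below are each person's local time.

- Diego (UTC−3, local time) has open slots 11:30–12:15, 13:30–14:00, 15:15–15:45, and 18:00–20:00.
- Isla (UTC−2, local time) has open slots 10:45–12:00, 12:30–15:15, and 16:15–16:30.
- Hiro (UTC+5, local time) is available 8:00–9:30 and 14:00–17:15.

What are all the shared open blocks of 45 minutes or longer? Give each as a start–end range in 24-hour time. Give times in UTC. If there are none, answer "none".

none

Diego → UTC: 14:30–15:15, 16:30–17:00, 18:15–18:45, 21:00–23:00.
Isla → UTC: 12:45–14:00, 14:30–17:15, 18:15–18:30.
Hiro → UTC: 03:00–04:30, 09:00–12:15.
Diego ∩ Isla: 14:30–15:15, 16:30–17:00, 18:15–18:30.
Diego ∩ Isla ∩ Hiro: (none).
Windows ≥ 45 min: (none).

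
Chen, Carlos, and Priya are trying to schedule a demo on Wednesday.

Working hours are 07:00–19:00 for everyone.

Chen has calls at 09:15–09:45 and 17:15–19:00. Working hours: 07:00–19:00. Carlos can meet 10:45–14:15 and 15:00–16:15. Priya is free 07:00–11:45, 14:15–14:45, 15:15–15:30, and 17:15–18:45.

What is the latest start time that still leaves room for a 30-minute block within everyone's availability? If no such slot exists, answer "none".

11:15

Chen free within 07:00–19:00: 07:00–09:15, 09:45–17:15.
Chen ∩ Carlos: 10:45–14:15, 15:00–16:15.
Chen ∩ Carlos ∩ Priya: 10:45–11:45, 15:15–15:30.
Windows ≥ 30 min: 10:45–11:45.
Latest start in the last window 10:45–11:45 is 11:45 − 30 min = 11:15.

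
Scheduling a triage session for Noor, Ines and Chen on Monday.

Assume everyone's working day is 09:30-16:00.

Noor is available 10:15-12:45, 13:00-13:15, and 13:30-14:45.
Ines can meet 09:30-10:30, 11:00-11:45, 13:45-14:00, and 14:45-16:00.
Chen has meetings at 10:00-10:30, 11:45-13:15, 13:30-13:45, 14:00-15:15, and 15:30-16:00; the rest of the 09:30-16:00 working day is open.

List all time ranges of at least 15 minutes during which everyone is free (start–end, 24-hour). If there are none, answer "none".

Chen free within 09:30–16:00: 09:30–10:00, 10:30–11:45, 13:15–13:30, 13:45–14:00, 15:15–15:30.
Noor ∩ Ines: 10:15–10:30, 11:00–11:45, 13:45–14:00.
Noor ∩ Ines ∩ Chen: 11:00–11:45, 13:45–14:00.
Windows ≥ 15 min: 11:00–11:45, 13:45–14:00.

11:00–11:45, 13:45–14:00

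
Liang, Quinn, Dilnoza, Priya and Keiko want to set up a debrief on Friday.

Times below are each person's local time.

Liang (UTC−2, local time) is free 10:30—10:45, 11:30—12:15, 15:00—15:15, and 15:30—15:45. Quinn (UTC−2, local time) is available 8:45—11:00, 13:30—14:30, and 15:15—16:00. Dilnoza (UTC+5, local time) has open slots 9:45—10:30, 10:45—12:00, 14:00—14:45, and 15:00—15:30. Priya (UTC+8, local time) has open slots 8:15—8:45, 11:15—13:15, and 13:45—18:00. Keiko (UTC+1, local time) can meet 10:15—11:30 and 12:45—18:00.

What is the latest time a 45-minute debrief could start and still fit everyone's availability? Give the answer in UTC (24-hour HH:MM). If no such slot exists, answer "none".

none

Liang → UTC: 12:30–12:45, 13:30–14:15, 17:00–17:15, 17:30–17:45.
Quinn → UTC: 10:45–13:00, 15:30–16:30, 17:15–18:00.
Dilnoza → UTC: 04:45–05:30, 05:45–07:00, 09:00–09:45, 10:00–10:30.
Priya → UTC: 00:15–00:45, 03:15–05:15, 05:45–10:00.
Keiko → UTC: 09:15–10:30, 11:45–17:00.
Liang ∩ Quinn: 12:30–12:45, 17:30–17:45.
Liang ∩ Quinn ∩ Dilnoza: (none).
Liang ∩ Quinn ∩ Dilnoza ∩ Priya: (none).
Liang ∩ Quinn ∩ Dilnoza ∩ Priya ∩ Keiko: (none).
Windows ≥ 45 min: (none).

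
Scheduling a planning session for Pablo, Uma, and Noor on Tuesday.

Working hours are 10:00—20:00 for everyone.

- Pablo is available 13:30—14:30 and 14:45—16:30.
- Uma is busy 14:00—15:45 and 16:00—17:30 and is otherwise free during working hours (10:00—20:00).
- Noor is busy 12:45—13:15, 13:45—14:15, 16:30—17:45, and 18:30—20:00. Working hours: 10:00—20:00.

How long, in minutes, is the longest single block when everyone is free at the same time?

15 minutes

Uma free within 10:00–20:00: 10:00–14:00, 15:45–16:00, 17:30–20:00.
Noor free within 10:00–20:00: 10:00–12:45, 13:15–13:45, 14:15–16:30, 17:45–18:30.
Pablo ∩ Uma: 13:30–14:00, 15:45–16:00.
Pablo ∩ Uma ∩ Noor: 13:30–13:45, 15:45–16:00.
Common window lengths: 15, 15 min; longest is 15.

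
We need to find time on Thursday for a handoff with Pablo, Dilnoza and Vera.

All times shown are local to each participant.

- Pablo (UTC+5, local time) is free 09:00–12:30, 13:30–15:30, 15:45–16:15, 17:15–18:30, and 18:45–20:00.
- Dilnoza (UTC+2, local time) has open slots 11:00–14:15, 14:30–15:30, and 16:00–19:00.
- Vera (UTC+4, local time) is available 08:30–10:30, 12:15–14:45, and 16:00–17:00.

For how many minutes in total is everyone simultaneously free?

120 minutes

Pablo → UTC: 04:00–07:30, 08:30–10:30, 10:45–11:15, 12:15–13:30, 13:45–15:00.
Dilnoza → UTC: 09:00–12:15, 12:30–13:30, 14:00–17:00.
Vera → UTC: 04:30–06:30, 08:15–10:45, 12:00–13:00.
Pablo ∩ Dilnoza: 09:00–10:30, 10:45–11:15, 12:30–13:30, 14:00–15:00.
Pablo ∩ Dilnoza ∩ Vera: 09:00–10:30, 12:30–13:00.
Total common minutes: 90 + 30 = 120.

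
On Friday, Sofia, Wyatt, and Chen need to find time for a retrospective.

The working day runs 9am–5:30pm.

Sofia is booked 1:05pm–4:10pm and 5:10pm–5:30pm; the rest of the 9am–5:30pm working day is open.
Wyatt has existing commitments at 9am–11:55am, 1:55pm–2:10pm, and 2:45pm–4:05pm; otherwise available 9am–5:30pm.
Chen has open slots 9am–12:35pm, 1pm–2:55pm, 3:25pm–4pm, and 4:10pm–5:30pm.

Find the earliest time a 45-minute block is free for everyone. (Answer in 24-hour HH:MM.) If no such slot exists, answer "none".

Sofia free within 09:00–17:30: 09:00–13:05, 16:10–17:10.
Wyatt free within 09:00–17:30: 11:55–13:55, 14:10–14:45, 16:05–17:30.
Sofia ∩ Wyatt: 11:55–13:05, 16:10–17:10.
Sofia ∩ Wyatt ∩ Chen: 11:55–12:35, 13:00–13:05, 16:10–17:10.
Windows ≥ 45 min: 16:10–17:10.
Earliest such window starts at 16:10.

16:10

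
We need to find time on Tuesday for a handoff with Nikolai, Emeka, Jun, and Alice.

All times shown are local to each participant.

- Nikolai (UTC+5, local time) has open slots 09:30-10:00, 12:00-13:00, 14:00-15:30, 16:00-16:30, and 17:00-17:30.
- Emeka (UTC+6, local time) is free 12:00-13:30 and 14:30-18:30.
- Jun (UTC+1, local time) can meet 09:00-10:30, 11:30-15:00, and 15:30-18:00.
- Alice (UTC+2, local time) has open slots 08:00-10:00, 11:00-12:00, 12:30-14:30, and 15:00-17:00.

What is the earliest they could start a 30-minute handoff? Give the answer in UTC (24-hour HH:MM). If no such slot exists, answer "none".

Nikolai → UTC: 04:30–05:00, 07:00–08:00, 09:00–10:30, 11:00–11:30, 12:00–12:30.
Emeka → UTC: 06:00–07:30, 08:30–12:30.
Jun → UTC: 08:00–09:30, 10:30–14:00, 14:30–17:00.
Alice → UTC: 06:00–08:00, 09:00–10:00, 10:30–12:30, 13:00–15:00.
Nikolai ∩ Emeka: 07:00–07:30, 09:00–10:30, 11:00–11:30, 12:00–12:30.
Nikolai ∩ Emeka ∩ Jun: 09:00–09:30, 11:00–11:30, 12:00–12:30.
Nikolai ∩ Emeka ∩ Jun ∩ Alice: 09:00–09:30, 11:00–11:30, 12:00–12:30.
Windows ≥ 30 min: 09:00–09:30, 11:00–11:30, 12:00–12:30.
Earliest such window starts at 09:00.

09:00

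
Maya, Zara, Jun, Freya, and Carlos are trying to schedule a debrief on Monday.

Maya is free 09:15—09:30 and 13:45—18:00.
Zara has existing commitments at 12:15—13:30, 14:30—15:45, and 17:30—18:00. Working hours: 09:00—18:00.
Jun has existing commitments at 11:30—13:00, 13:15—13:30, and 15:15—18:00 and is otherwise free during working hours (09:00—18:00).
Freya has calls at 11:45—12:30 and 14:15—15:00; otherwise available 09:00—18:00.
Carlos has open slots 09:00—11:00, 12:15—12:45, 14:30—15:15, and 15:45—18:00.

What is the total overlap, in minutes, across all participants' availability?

15 minutes

Zara free within 09:00–18:00: 09:00–12:15, 13:30–14:30, 15:45–17:30.
Jun free within 09:00–18:00: 09:00–11:30, 13:00–13:15, 13:30–15:15.
Freya free within 09:00–18:00: 09:00–11:45, 12:30–14:15, 15:00–18:00.
Maya ∩ Zara: 09:15–09:30, 13:45–14:30, 15:45–17:30.
Maya ∩ Zara ∩ Jun: 09:15–09:30, 13:45–14:30.
Maya ∩ Zara ∩ Jun ∩ Freya: 09:15–09:30, 13:45–14:15.
Maya ∩ Zara ∩ Jun ∩ Freya ∩ Carlos: 09:15–09:30.
Total common minutes: 15.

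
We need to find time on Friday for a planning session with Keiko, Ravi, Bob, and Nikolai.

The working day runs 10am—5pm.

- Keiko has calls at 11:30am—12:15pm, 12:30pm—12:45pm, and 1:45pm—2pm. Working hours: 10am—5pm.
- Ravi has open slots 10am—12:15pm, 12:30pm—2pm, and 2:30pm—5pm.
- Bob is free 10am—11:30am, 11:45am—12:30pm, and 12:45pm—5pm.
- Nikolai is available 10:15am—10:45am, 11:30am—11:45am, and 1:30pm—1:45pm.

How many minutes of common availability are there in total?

45 minutes

Keiko free within 10:00–17:00: 10:00–11:30, 12:15–12:30, 12:45–13:45, 14:00–17:00.
Keiko ∩ Ravi: 10:00–11:30, 12:45–13:45, 14:30–17:00.
Keiko ∩ Ravi ∩ Bob: 10:00–11:30, 12:45–13:45, 14:30–17:00.
Keiko ∩ Ravi ∩ Bob ∩ Nikolai: 10:15–10:45, 13:30–13:45.
Total common minutes: 30 + 15 = 45.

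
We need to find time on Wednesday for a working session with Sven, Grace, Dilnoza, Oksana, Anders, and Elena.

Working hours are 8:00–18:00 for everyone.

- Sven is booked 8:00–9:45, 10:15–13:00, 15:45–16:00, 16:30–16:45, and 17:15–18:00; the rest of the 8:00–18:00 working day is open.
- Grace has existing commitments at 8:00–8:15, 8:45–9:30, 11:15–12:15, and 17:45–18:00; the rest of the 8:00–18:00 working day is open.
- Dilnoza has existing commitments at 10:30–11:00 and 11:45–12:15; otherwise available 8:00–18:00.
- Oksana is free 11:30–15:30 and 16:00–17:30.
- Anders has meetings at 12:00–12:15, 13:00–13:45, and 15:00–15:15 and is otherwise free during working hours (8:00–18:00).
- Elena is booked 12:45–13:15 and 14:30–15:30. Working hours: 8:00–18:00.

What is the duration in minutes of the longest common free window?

45 minutes

Sven free within 08:00–18:00: 09:45–10:15, 13:00–15:45, 16:00–16:30, 16:45–17:15.
Grace free within 08:00–18:00: 08:15–08:45, 09:30–11:15, 12:15–17:45.
Dilnoza free within 08:00–18:00: 08:00–10:30, 11:00–11:45, 12:15–18:00.
Anders free within 08:00–18:00: 08:00–12:00, 12:15–13:00, 13:45–15:00, 15:15–18:00.
Elena free within 08:00–18:00: 08:00–12:45, 13:15–14:30, 15:30–18:00.
Sven ∩ Grace: 09:45–10:15, 13:00–15:45, 16:00–16:30, 16:45–17:15.
Sven ∩ Grace ∩ Dilnoza: 09:45–10:15, 13:00–15:45, 16:00–16:30, 16:45–17:15.
Sven ∩ Grace ∩ Dilnoza ∩ Oksana: 13:00–15:30, 16:00–16:30, 16:45–17:15.
Sven ∩ Grace ∩ Dilnoza ∩ Oksana ∩ Anders: 13:45–15:00, 15:15–15:30, 16:00–16:30, 16:45–17:15.
Sven ∩ Grace ∩ Dilnoza ∩ Oksana ∩ Anders ∩ Elena: 13:45–14:30, 16:00–16:30, 16:45–17:15.
Common window lengths: 45, 30, 30 min; longest is 45.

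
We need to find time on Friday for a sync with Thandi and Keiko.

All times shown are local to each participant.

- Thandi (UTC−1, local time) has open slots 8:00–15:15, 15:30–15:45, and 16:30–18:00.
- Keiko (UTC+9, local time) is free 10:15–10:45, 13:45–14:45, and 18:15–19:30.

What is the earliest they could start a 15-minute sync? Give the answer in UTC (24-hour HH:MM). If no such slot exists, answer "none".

09:15

Thandi → UTC: 09:00–16:15, 16:30–16:45, 17:30–19:00.
Keiko → UTC: 01:15–01:45, 04:45–05:45, 09:15–10:30.
Thandi ∩ Keiko: 09:15–10:30.
Windows ≥ 15 min: 09:15–10:30.
Earliest such window starts at 09:15.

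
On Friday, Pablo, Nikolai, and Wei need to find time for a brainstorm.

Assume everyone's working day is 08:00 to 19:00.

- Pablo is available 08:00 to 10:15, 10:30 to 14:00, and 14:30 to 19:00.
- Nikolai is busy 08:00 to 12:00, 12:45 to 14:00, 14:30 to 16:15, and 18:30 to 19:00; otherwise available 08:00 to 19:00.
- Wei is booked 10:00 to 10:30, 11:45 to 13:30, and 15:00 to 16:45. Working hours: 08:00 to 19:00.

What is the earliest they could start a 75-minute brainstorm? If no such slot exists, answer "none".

16:45

Nikolai free within 08:00–19:00: 12:00–12:45, 14:00–14:30, 16:15–18:30.
Wei free within 08:00–19:00: 08:00–10:00, 10:30–11:45, 13:30–15:00, 16:45–19:00.
Pablo ∩ Nikolai: 12:00–12:45, 16:15–18:30.
Pablo ∩ Nikolai ∩ Wei: 16:45–18:30.
Windows ≥ 75 min: 16:45–18:30.
Earliest such window starts at 16:45.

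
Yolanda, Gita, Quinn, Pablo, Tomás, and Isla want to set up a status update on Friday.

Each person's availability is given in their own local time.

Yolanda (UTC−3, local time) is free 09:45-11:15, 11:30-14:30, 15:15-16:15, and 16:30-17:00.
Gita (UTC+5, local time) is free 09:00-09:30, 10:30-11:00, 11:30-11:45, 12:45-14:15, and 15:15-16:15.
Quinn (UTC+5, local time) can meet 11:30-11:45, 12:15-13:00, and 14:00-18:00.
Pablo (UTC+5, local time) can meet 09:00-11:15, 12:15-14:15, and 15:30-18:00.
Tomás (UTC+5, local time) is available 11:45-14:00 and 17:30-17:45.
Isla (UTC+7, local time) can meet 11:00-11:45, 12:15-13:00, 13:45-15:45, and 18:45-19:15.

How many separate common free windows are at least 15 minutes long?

Yolanda → UTC: 12:45–14:15, 14:30–17:30, 18:15–19:15, 19:30–20:00.
Gita → UTC: 04:00–04:30, 05:30–06:00, 06:30–06:45, 07:45–09:15, 10:15–11:15.
Quinn → UTC: 06:30–06:45, 07:15–08:00, 09:00–13:00.
Pablo → UTC: 04:00–06:15, 07:15–09:15, 10:30–13:00.
Tomás → UTC: 06:45–09:00, 12:30–12:45.
Isla → UTC: 04:00–04:45, 05:15–06:00, 06:45–08:45, 11:45–12:15.
Yolanda ∩ Gita: (none).
Yolanda ∩ Gita ∩ Quinn: (none).
Yolanda ∩ Gita ∩ Quinn ∩ Pablo: (none).
Yolanda ∩ Gita ∩ Quinn ∩ Pablo ∩ Tomás: (none).
Yolanda ∩ Gita ∩ Quinn ∩ Pablo ∩ Tomás ∩ Isla: (none).
Windows ≥ 15 min: (none).
That's 0 windows.

0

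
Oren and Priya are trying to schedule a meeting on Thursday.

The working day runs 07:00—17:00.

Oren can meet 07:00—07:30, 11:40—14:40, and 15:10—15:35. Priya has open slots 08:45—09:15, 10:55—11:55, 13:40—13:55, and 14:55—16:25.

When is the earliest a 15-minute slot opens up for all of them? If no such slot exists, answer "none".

Oren ∩ Priya: 11:40–11:55, 13:40–13:55, 15:10–15:35.
Windows ≥ 15 min: 11:40–11:55, 13:40–13:55, 15:10–15:35.
Earliest such window starts at 11:40.

11:40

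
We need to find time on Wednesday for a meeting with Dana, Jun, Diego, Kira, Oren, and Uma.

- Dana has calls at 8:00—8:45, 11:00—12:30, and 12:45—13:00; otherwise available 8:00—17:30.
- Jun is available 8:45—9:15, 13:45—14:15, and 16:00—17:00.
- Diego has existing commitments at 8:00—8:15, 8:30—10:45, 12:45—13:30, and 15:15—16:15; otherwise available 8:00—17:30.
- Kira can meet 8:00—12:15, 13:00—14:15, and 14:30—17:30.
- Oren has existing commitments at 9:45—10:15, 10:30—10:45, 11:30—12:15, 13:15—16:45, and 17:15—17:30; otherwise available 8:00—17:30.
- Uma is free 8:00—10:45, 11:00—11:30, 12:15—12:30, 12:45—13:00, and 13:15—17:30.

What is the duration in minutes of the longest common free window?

Dana free within 08:00–17:30: 08:45–11:00, 12:30–12:45, 13:00–17:30.
Diego free within 08:00–17:30: 08:15–08:30, 10:45–12:45, 13:30–15:15, 16:15–17:30.
Oren free within 08:00–17:30: 08:00–09:45, 10:15–10:30, 10:45–11:30, 12:15–13:15, 16:45–17:15.
Dana ∩ Jun: 08:45–09:15, 13:45–14:15, 16:00–17:00.
Dana ∩ Jun ∩ Diego: 13:45–14:15, 16:15–17:00.
Dana ∩ Jun ∩ Diego ∩ Kira: 13:45–14:15, 16:15–17:00.
Dana ∩ Jun ∩ Diego ∩ Kira ∩ Oren: 16:45–17:00.
Dana ∩ Jun ∩ Diego ∩ Kira ∩ Oren ∩ Uma: 16:45–17:00.
Single common window of 15 minutes.

15 minutes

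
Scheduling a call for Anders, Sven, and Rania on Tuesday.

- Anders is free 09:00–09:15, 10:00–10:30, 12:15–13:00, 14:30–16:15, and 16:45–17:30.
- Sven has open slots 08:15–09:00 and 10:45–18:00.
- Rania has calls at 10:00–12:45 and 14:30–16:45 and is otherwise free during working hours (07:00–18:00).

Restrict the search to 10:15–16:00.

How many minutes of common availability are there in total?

Rania free within 07:00–18:00: 07:00–10:00, 12:45–14:30, 16:45–18:00.
Anders ∩ Sven: 12:15–13:00, 14:30–16:15, 16:45–17:30.
Anders ∩ Sven ∩ Rania: 12:45–13:00, 16:45–17:30.
Restricted to 10:15–16:00: 12:45–13:00.
Total common minutes: 15.

15 minutes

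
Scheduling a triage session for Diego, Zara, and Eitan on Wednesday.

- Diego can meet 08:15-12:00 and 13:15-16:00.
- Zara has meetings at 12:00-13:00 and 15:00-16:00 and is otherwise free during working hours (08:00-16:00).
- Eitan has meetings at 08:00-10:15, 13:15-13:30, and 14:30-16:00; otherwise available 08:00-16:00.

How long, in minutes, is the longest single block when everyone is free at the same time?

105 minutes

Zara free within 08:00–16:00: 08:00–12:00, 13:00–15:00.
Eitan free within 08:00–16:00: 10:15–13:15, 13:30–14:30.
Diego ∩ Zara: 08:15–12:00, 13:15–15:00.
Diego ∩ Zara ∩ Eitan: 10:15–12:00, 13:30–14:30.
Common window lengths: 105, 60 min; longest is 105.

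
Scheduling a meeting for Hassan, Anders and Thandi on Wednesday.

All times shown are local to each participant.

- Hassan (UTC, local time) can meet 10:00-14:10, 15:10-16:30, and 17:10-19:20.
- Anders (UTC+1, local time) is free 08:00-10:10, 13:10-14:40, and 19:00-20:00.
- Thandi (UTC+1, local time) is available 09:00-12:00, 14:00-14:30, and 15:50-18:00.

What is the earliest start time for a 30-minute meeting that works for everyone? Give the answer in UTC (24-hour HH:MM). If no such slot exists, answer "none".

Hassan → UTC: 10:00–14:10, 15:10–16:30, 17:10–19:20.
Anders → UTC: 07:00–09:10, 12:10–13:40, 18:00–19:00.
Thandi → UTC: 08:00–11:00, 13:00–13:30, 14:50–17:00.
Hassan ∩ Anders: 12:10–13:40, 18:00–19:00.
Hassan ∩ Anders ∩ Thandi: 13:00–13:30.
Windows ≥ 30 min: 13:00–13:30.
Earliest such window starts at 13:00.

13:00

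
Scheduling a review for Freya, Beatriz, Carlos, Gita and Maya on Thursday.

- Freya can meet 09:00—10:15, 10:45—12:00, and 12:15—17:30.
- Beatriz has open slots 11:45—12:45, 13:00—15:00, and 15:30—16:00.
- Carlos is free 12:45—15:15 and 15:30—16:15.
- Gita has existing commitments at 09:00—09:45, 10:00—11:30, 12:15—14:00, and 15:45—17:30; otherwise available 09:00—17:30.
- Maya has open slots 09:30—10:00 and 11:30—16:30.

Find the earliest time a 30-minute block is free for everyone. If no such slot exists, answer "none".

Gita free within 09:00–17:30: 09:45–10:00, 11:30–12:15, 14:00–15:45.
Freya ∩ Beatriz: 11:45–12:00, 12:15–12:45, 13:00–15:00, 15:30–16:00.
Freya ∩ Beatriz ∩ Carlos: 13:00–15:00, 15:30–16:00.
Freya ∩ Beatriz ∩ Carlos ∩ Gita: 14:00–15:00, 15:30–15:45.
Freya ∩ Beatriz ∩ Carlos ∩ Gita ∩ Maya: 14:00–15:00, 15:30–15:45.
Windows ≥ 30 min: 14:00–15:00.
Earliest such window starts at 14:00.

14:00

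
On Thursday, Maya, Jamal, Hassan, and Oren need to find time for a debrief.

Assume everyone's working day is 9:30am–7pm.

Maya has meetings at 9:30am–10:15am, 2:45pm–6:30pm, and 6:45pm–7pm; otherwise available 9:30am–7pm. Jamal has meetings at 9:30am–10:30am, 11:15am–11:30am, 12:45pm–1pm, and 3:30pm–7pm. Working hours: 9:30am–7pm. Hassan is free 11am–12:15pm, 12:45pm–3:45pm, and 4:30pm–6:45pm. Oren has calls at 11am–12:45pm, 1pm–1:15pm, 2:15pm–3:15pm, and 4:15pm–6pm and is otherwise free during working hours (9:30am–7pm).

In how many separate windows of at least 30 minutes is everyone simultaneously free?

Maya free within 09:30–19:00: 10:15–14:45, 18:30–18:45.
Jamal free within 09:30–19:00: 10:30–11:15, 11:30–12:45, 13:00–15:30.
Oren free within 09:30–19:00: 09:30–11:00, 12:45–13:00, 13:15–14:15, 15:15–16:15, 18:00–19:00.
Maya ∩ Jamal: 10:30–11:15, 11:30–12:45, 13:00–14:45.
Maya ∩ Jamal ∩ Hassan: 11:00–11:15, 11:30–12:15, 13:00–14:45.
Maya ∩ Jamal ∩ Hassan ∩ Oren: 13:15–14:15.
Windows ≥ 30 min: 13:15–14:15.
That's 1 window.

1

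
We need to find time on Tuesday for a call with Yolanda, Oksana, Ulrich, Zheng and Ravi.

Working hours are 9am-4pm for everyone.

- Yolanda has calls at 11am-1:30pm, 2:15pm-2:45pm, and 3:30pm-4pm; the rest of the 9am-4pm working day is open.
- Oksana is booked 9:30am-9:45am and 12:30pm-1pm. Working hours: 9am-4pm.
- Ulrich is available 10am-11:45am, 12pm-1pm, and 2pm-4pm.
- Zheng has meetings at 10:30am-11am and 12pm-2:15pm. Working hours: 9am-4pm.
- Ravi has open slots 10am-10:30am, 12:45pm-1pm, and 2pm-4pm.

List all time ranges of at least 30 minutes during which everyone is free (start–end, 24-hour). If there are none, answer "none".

10:00–10:30, 14:45–15:30

Yolanda free within 09:00–16:00: 09:00–11:00, 13:30–14:15, 14:45–15:30.
Oksana free within 09:00–16:00: 09:00–09:30, 09:45–12:30, 13:00–16:00.
Zheng free within 09:00–16:00: 09:00–10:30, 11:00–12:00, 14:15–16:00.
Yolanda ∩ Oksana: 09:00–09:30, 09:45–11:00, 13:30–14:15, 14:45–15:30.
Yolanda ∩ Oksana ∩ Ulrich: 10:00–11:00, 14:00–14:15, 14:45–15:30.
Yolanda ∩ Oksana ∩ Ulrich ∩ Zheng: 10:00–10:30, 14:45–15:30.
Yolanda ∩ Oksana ∩ Ulrich ∩ Zheng ∩ Ravi: 10:00–10:30, 14:45–15:30.
Windows ≥ 30 min: 10:00–10:30, 14:45–15:30.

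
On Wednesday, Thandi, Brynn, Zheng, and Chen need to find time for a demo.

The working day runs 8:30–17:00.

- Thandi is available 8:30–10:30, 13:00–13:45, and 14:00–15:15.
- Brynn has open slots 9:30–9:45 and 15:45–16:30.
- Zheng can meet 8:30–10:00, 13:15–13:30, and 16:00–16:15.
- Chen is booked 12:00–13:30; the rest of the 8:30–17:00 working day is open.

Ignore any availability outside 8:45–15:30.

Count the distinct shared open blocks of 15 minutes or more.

1

Chen free within 08:30–17:00: 08:30–12:00, 13:30–17:00.
Thandi ∩ Brynn: 09:30–09:45.
Thandi ∩ Brynn ∩ Zheng: 09:30–09:45.
Thandi ∩ Brynn ∩ Zheng ∩ Chen: 09:30–09:45.
Restricted to 08:45–15:30: 09:30–09:45.
Windows ≥ 15 min: 09:30–09:45.
That's 1 window.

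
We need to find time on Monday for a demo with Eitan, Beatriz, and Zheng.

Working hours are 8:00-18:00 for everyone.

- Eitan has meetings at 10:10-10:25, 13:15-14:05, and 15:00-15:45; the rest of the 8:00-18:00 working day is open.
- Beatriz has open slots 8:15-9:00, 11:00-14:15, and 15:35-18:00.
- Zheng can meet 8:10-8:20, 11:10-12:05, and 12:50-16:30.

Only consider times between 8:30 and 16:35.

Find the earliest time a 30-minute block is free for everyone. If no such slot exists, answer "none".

Eitan free within 08:00–18:00: 08:00–10:10, 10:25–13:15, 14:05–15:00, 15:45–18:00.
Eitan ∩ Beatriz: 08:15–09:00, 11:00–13:15, 14:05–14:15, 15:45–18:00.
Eitan ∩ Beatriz ∩ Zheng: 08:15–08:20, 11:10–12:05, 12:50–13:15, 14:05–14:15, 15:45–16:30.
Restricted to 08:30–16:35: 11:10–12:05, 12:50–13:15, 14:05–14:15, 15:45–16:30.
Windows ≥ 30 min: 11:10–12:05, 15:45–16:30.
Earliest such window starts at 11:10.

11:10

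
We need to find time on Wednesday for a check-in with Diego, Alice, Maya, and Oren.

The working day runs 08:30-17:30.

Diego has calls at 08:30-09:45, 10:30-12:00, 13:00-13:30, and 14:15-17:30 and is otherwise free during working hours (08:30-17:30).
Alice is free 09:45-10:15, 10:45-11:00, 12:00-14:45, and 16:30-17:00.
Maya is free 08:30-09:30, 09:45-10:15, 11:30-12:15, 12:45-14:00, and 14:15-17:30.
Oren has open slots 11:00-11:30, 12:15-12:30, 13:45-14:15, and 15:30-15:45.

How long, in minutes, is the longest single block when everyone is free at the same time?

Diego free within 08:30–17:30: 09:45–10:30, 12:00–13:00, 13:30–14:15.
Diego ∩ Alice: 09:45–10:15, 12:00–13:00, 13:30–14:15.
Diego ∩ Alice ∩ Maya: 09:45–10:15, 12:00–12:15, 12:45–13:00, 13:30–14:00.
Diego ∩ Alice ∩ Maya ∩ Oren: 13:45–14:00.
Single common window of 15 minutes.

15 minutes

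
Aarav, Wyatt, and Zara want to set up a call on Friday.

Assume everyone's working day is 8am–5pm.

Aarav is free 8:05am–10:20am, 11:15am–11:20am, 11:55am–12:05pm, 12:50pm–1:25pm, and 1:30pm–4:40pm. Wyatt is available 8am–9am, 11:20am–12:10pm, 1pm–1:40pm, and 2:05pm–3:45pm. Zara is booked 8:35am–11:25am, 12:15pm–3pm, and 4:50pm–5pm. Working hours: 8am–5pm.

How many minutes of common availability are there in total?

85 minutes

Zara free within 08:00–17:00: 08:00–08:35, 11:25–12:15, 15:00–16:50.
Aarav ∩ Wyatt: 08:05–09:00, 11:55–12:05, 13:00–13:25, 13:30–13:40, 14:05–15:45.
Aarav ∩ Wyatt ∩ Zara: 08:05–08:35, 11:55–12:05, 15:00–15:45.
Total common minutes: 30 + 10 + 45 = 85.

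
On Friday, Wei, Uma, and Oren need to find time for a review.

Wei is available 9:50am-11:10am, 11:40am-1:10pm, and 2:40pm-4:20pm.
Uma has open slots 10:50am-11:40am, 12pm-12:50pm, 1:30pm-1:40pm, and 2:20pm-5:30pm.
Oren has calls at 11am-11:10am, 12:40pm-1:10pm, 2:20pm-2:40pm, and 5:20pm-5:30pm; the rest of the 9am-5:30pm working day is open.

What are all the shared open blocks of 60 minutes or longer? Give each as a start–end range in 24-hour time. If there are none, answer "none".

Oren free within 09:00–17:30: 09:00–11:00, 11:10–12:40, 13:10–14:20, 14:40–17:20.
Wei ∩ Uma: 10:50–11:10, 12:00–12:50, 14:40–16:20.
Wei ∩ Uma ∩ Oren: 10:50–11:00, 12:00–12:40, 14:40–16:20.
Windows ≥ 60 min: 14:40–16:20.

14:40–16:20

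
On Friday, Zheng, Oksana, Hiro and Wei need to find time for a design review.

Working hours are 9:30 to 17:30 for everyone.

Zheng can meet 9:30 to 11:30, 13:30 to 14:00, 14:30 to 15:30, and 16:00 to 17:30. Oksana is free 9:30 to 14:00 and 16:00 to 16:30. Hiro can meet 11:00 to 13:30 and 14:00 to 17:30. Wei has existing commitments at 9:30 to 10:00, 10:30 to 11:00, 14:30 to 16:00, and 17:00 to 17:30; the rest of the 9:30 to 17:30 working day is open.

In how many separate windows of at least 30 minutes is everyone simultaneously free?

2

Wei free within 09:30–17:30: 10:00–10:30, 11:00–14:30, 16:00–17:00.
Zheng ∩ Oksana: 09:30–11:30, 13:30–14:00, 16:00–16:30.
Zheng ∩ Oksana ∩ Hiro: 11:00–11:30, 16:00–16:30.
Zheng ∩ Oksana ∩ Hiro ∩ Wei: 11:00–11:30, 16:00–16:30.
Windows ≥ 30 min: 11:00–11:30, 16:00–16:30.
That's 2 windows.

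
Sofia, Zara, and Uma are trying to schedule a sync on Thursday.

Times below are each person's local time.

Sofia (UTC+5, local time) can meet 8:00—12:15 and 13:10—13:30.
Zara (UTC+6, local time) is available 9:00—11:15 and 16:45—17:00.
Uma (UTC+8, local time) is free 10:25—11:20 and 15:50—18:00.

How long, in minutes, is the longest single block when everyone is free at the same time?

Sofia → UTC: 03:00–07:15, 08:10–08:30.
Zara → UTC: 03:00–05:15, 10:45–11:00.
Uma → UTC: 02:25–03:20, 07:50–10:00.
Sofia ∩ Zara: 03:00–05:15.
Sofia ∩ Zara ∩ Uma: 03:00–03:20.
Single common window of 20 minutes.

20 minutes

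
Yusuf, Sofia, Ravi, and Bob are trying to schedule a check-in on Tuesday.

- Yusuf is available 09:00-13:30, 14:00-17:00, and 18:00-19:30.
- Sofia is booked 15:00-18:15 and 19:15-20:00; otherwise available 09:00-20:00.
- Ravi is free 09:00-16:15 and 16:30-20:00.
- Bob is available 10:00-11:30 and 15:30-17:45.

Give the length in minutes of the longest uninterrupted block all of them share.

90 minutes

Sofia free within 09:00–20:00: 09:00–15:00, 18:15–19:15.
Yusuf ∩ Sofia: 09:00–13:30, 14:00–15:00, 18:15–19:15.
Yusuf ∩ Sofia ∩ Ravi: 09:00–13:30, 14:00–15:00, 18:15–19:15.
Yusuf ∩ Sofia ∩ Ravi ∩ Bob: 10:00–11:30.
Single common window of 90 minutes.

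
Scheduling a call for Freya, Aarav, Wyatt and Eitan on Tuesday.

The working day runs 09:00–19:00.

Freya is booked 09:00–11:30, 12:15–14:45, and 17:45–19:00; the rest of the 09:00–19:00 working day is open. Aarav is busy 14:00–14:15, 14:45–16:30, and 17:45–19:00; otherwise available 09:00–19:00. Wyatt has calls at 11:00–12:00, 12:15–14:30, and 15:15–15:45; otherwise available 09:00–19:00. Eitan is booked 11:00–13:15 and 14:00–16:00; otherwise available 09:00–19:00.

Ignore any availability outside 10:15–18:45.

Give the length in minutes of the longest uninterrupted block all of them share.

75 minutes

Freya free within 09:00–19:00: 11:30–12:15, 14:45–17:45.
Aarav free within 09:00–19:00: 09:00–14:00, 14:15–14:45, 16:30–17:45.
Wyatt free within 09:00–19:00: 09:00–11:00, 12:00–12:15, 14:30–15:15, 15:45–19:00.
Eitan free within 09:00–19:00: 09:00–11:00, 13:15–14:00, 16:00–19:00.
Freya ∩ Aarav: 11:30–12:15, 16:30–17:45.
Freya ∩ Aarav ∩ Wyatt: 12:00–12:15, 16:30–17:45.
Freya ∩ Aarav ∩ Wyatt ∩ Eitan: 16:30–17:45.
Restricted to 10:15–18:45: 16:30–17:45.
Single common window of 75 minutes.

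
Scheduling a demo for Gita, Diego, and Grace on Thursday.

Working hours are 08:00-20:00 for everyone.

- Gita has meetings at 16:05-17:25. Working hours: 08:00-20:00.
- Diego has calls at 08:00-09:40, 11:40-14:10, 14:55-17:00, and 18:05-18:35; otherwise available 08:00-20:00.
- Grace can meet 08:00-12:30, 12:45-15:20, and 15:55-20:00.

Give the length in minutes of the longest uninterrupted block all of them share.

Gita free within 08:00–20:00: 08:00–16:05, 17:25–20:00.
Diego free within 08:00–20:00: 09:40–11:40, 14:10–14:55, 17:00–18:05, 18:35–20:00.
Gita ∩ Diego: 09:40–11:40, 14:10–14:55, 17:25–18:05, 18:35–20:00.
Gita ∩ Diego ∩ Grace: 09:40–11:40, 14:10–14:55, 17:25–18:05, 18:35–20:00.
Common window lengths: 120, 45, 40, 85 min; longest is 120.

120 minutes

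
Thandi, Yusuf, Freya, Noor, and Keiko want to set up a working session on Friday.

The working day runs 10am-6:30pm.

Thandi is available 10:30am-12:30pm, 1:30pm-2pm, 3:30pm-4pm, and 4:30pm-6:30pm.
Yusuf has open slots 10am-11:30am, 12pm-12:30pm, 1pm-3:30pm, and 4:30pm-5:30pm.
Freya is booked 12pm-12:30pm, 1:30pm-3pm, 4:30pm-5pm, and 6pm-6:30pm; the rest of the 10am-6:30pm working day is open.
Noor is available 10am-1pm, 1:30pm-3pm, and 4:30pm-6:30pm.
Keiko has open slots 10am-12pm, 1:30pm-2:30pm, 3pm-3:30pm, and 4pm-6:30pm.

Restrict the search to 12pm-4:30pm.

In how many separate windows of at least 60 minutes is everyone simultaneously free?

Freya free within 10:00–18:30: 10:00–12:00, 12:30–13:30, 15:00–16:30, 17:00–18:00.
Thandi ∩ Yusuf: 10:30–11:30, 12:00–12:30, 13:30–14:00, 16:30–17:30.
Thandi ∩ Yusuf ∩ Freya: 10:30–11:30, 17:00–17:30.
Thandi ∩ Yusuf ∩ Freya ∩ Noor: 10:30–11:30, 17:00–17:30.
Thandi ∩ Yusuf ∩ Freya ∩ Noor ∩ Keiko: 10:30–11:30, 17:00–17:30.
Restricted to 12:00–16:30: (none).
Windows ≥ 60 min: (none).
That's 0 windows.

0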